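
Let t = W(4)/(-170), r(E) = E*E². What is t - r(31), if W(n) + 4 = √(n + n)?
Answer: -2532233/85 - √2/85 ≈ -29791.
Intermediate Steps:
r(E) = E³
W(n) = -4 + √2*√n (W(n) = -4 + √(n + n) = -4 + √(2*n) = -4 + √2*√n)
t = 2/85 - √2/85 (t = (-4 + √2*√4)/(-170) = (-4 + √2*2)*(-1/170) = (-4 + 2*√2)*(-1/170) = 2/85 - √2/85 ≈ 0.0068916)
t - r(31) = (2/85 - √2/85) - 1*31³ = (2/85 - √2/85) - 1*29791 = (2/85 - √2/85) - 29791 = -2532233/85 - √2/85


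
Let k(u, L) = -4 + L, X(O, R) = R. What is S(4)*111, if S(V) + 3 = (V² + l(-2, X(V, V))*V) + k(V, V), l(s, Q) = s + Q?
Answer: 2331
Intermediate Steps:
l(s, Q) = Q + s
S(V) = -7 + V + V² + V*(-2 + V) (S(V) = -3 + ((V² + (V - 2)*V) + (-4 + V)) = -3 + ((V² + (-2 + V)*V) + (-4 + V)) = -3 + ((V² + V*(-2 + V)) + (-4 + V)) = -3 + (-4 + V + V² + V*(-2 + V)) = -7 + V + V² + V*(-2 + V))
S(4)*111 = (-7 - 1*4 + 2*4²)*111 = (-7 - 4 + 2*16)*111 = (-7 - 4 + 32)*111 = 21*111 = 2331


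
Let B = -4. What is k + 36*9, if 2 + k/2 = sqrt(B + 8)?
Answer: 324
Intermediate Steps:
k = 0 (k = -4 + 2*sqrt(-4 + 8) = -4 + 2*sqrt(4) = -4 + 2*2 = -4 + 4 = 0)
k + 36*9 = 0 + 36*9 = 0 + 324 = 324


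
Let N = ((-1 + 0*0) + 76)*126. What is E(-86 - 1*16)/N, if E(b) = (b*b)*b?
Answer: -19652/175 ≈ -112.30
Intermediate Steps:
E(b) = b³ (E(b) = b²*b = b³)
N = 9450 (N = ((-1 + 0) + 76)*126 = (-1 + 76)*126 = 75*126 = 9450)
E(-86 - 1*16)/N = (-86 - 1*16)³/9450 = (-86 - 16)³*(1/9450) = (-102)³*(1/9450) = -1061208*1/9450 = -19652/175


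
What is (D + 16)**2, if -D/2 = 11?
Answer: 36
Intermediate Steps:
D = -22 (D = -2*11 = -22)
(D + 16)**2 = (-22 + 16)**2 = (-6)**2 = 36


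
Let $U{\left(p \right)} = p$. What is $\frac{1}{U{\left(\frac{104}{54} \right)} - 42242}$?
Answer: $- \frac{27}{1140482} \approx -2.3674 \cdot 10^{-5}$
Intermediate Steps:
$\frac{1}{U{\left(\frac{104}{54} \right)} - 42242} = \frac{1}{\frac{104}{54} - 42242} = \frac{1}{104 \cdot \frac{1}{54} - 42242} = \frac{1}{\frac{52}{27} - 42242} = \frac{1}{- \frac{1140482}{27}} = - \frac{27}{1140482}$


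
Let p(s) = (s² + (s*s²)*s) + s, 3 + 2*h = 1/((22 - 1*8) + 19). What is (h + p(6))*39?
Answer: 573365/11 ≈ 52124.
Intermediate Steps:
h = -49/33 (h = -3/2 + 1/(2*((22 - 1*8) + 19)) = -3/2 + 1/(2*((22 - 8) + 19)) = -3/2 + 1/(2*(14 + 19)) = -3/2 + (½)/33 = -3/2 + (½)*(1/33) = -3/2 + 1/66 = -49/33 ≈ -1.4848)
p(s) = s + s² + s⁴ (p(s) = (s² + s³*s) + s = (s² + s⁴) + s = s + s² + s⁴)
(h + p(6))*39 = (-49/33 + 6*(1 + 6 + 6³))*39 = (-49/33 + 6*(1 + 6 + 216))*39 = (-49/33 + 6*223)*39 = (-49/33 + 1338)*39 = (44105/33)*39 = 573365/11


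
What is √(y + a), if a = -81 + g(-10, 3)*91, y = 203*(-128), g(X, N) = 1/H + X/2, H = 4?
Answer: I*√105989/2 ≈ 162.78*I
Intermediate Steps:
g(X, N) = ¼ + X/2 (g(X, N) = 1/4 + X/2 = 1*(¼) + X*(½) = ¼ + X/2)
y = -25984
a = -2053/4 (a = -81 + (¼ + (½)*(-10))*91 = -81 + (¼ - 5)*91 = -81 - 19/4*91 = -81 - 1729/4 = -2053/4 ≈ -513.25)
√(y + a) = √(-25984 - 2053/4) = √(-105989/4) = I*√105989/2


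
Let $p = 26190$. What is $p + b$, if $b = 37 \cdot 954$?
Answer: $61488$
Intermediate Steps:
$b = 35298$
$p + b = 26190 + 35298 = 61488$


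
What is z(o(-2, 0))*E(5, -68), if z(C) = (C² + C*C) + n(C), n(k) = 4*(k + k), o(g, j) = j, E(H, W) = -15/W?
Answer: 0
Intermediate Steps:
n(k) = 8*k (n(k) = 4*(2*k) = 8*k)
z(C) = 2*C² + 8*C (z(C) = (C² + C*C) + 8*C = (C² + C²) + 8*C = 2*C² + 8*C)
z(o(-2, 0))*E(5, -68) = (2*0*(4 + 0))*(-15/(-68)) = (2*0*4)*(-15*(-1/68)) = 0*(15/68) = 0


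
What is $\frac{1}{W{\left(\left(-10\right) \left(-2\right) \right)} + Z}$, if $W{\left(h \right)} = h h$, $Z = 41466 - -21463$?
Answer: $\frac{1}{63329} \approx 1.5791 \cdot 10^{-5}$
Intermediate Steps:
$Z = 62929$ ($Z = 41466 + 21463 = 62929$)
$W{\left(h \right)} = h^{2}$
$\frac{1}{W{\left(\left(-10\right) \left(-2\right) \right)} + Z} = \frac{1}{\left(\left(-10\right) \left(-2\right)\right)^{2} + 62929} = \frac{1}{20^{2} + 62929} = \frac{1}{400 + 62929} = \frac{1}{63329}$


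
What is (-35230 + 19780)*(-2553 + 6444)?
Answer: -60115950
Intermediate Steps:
(-35230 + 19780)*(-2553 + 6444) = -15450*3891 = -60115950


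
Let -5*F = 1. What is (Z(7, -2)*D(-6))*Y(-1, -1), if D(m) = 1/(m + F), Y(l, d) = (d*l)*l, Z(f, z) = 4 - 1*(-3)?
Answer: 35/31 ≈ 1.1290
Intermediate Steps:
Z(f, z) = 7 (Z(f, z) = 4 + 3 = 7)
F = -⅕ (F = -⅕*1 = -⅕ ≈ -0.20000)
Y(l, d) = d*l²
D(m) = 1/(-⅕ + m) (D(m) = 1/(m - ⅕) = 1/(-⅕ + m))
(Z(7, -2)*D(-6))*Y(-1, -1) = (7*(5/(-1 + 5*(-6))))*(-1*(-1)²) = (7*(5/(-1 - 30)))*(-1*1) = (7*(5/(-31)))*(-1) = (7*(5*(-1/31)))*(-1) = (7*(-5/31))*(-1) = -35/31*(-1) = 35/31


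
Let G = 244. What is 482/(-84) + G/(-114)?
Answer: -6287/798 ≈ -7.8784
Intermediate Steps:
482/(-84) + G/(-114) = 482/(-84) + 244/(-114) = 482*(-1/84) + 244*(-1/114) = -241/42 - 122/57 = -6287/798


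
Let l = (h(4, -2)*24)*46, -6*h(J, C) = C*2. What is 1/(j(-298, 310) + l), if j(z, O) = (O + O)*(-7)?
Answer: -1/3604 ≈ -0.00027747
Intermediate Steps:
h(J, C) = -C/3 (h(J, C) = -C*2/6 = -C/3)
j(z, O) = -14*O (j(z, O) = (2*O)*(-7) = -14*O)
l = 736 (l = (-⅓*(-2)*24)*46 = ((⅔)*24)*46 = 16*46 = 736)
1/(j(-298, 310) + l) = 1/(-14*310 + 736) = 1/(-4340 + 736) = 1/(-3604) = -1/3604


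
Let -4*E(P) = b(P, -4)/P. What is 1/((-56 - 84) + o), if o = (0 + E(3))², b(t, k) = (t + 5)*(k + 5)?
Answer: -9/1256 ≈ -0.0071656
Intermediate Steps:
b(t, k) = (5 + k)*(5 + t) (b(t, k) = (5 + t)*(5 + k) = (5 + k)*(5 + t))
E(P) = -(5 + P)/(4*P) (E(P) = -(25 + 5*(-4) + 5*P - 4*P)/(4*P) = -(25 - 20 + 5*P - 4*P)/(4*P) = -(5 + P)/(4*P))
o = 4/9 (o = (0 + (¼)*(-5 - 1*3)/3)² = (0 + (¼)*(⅓)*(-5 - 3))² = (0 + (¼)*(⅓)*(-8))² = (0 - ⅔)² = (-⅔)² = 4/9 ≈ 0.44444)
1/((-56 - 84) + o) = 1/((-56 - 84) + 4/9) = 1/(-140 + 4/9) = 1/(-1256/9) = -9/1256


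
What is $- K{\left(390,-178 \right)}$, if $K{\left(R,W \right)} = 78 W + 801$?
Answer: $13083$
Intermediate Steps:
$K{\left(R,W \right)} = 801 + 78 W$
$- K{\left(390,-178 \right)} = - (801 + 78 \left(-178\right)) = - (801 - 13884) = \left(-1\right) \left(-13083\right) = 13083$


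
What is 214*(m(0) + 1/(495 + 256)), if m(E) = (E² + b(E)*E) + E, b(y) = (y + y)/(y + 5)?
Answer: 214/751 ≈ 0.28495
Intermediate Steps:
b(y) = 2*y/(5 + y) (b(y) = (2*y)/(5 + y) = 2*y/(5 + y))
m(E) = E + E² + 2*E²/(5 + E) (m(E) = (E² + (2*E/(5 + E))*E) + E = (E² + 2*E²/(5 + E)) + E = E + E² + 2*E²/(5 + E))
214*(m(0) + 1/(495 + 256)) = 214*(0*(5 + 0² + 8*0)/(5 + 0) + 1/(495 + 256)) = 214*(0*(5 + 0 + 0)/5 + 1/751) = 214*(0*(⅕)*5 + 1/751) = 214*(0 + 1/751) = 214*(1/751) = 214/751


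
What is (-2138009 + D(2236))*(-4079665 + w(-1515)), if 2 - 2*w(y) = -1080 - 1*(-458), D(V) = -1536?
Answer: 8727959314385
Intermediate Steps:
w(y) = 312 (w(y) = 1 - (-1080 - 1*(-458))/2 = 1 - (-1080 + 458)/2 = 1 - ½*(-622) = 1 + 311 = 312)
(-2138009 + D(2236))*(-4079665 + w(-1515)) = (-2138009 - 1536)*(-4079665 + 312) = -2139545*(-4079353) = 8727959314385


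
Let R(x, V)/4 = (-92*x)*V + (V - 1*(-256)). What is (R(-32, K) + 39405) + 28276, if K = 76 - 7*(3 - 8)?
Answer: 1376285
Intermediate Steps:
K = 111 (K = 76 - 7*(-5) = 76 + 35 = 111)
R(x, V) = 1024 + 4*V - 368*V*x (R(x, V) = 4*((-92*x)*V + (V - 1*(-256))) = 4*(-92*V*x + (V + 256)) = 4*(-92*V*x + (256 + V)) = 4*(256 + V - 92*V*x) = 1024 + 4*V - 368*V*x)
(R(-32, K) + 39405) + 28276 = ((1024 + 4*111 - 368*111*(-32)) + 39405) + 28276 = ((1024 + 444 + 1307136) + 39405) + 28276 = (1308604 + 39405) + 28276 = 1348009 + 28276 = 1376285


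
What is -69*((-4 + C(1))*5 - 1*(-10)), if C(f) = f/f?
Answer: 345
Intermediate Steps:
C(f) = 1
-69*((-4 + C(1))*5 - 1*(-10)) = -69*((-4 + 1)*5 - 1*(-10)) = -69*(-3*5 + 10) = -69*(-15 + 10) = -69*(-5) = 345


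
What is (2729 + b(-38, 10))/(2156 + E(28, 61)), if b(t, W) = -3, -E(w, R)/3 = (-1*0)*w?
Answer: 1363/1078 ≈ 1.2644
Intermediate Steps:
E(w, R) = 0 (E(w, R) = -3*(-1*0)*w = -0*w = -3*0 = 0)
(2729 + b(-38, 10))/(2156 + E(28, 61)) = (2729 - 3)/(2156 + 0) = 2726/2156 = 2726*(1/2156) = 1363/1078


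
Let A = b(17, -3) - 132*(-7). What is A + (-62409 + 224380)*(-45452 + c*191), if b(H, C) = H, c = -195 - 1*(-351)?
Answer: -2535817035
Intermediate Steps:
c = 156 (c = -195 + 351 = 156)
A = 941 (A = 17 - 132*(-7) = 17 + 924 = 941)
A + (-62409 + 224380)*(-45452 + c*191) = 941 + (-62409 + 224380)*(-45452 + 156*191) = 941 + 161971*(-45452 + 29796) = 941 + 161971*(-15656) = 941 - 2535817976 = -2535817035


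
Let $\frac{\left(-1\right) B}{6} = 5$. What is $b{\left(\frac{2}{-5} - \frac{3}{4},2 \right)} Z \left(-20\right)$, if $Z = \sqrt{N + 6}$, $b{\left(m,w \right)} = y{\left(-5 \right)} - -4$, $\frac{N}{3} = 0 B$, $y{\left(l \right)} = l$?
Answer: $20 \sqrt{6} \approx 48.99$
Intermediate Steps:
$B = -30$ ($B = \left(-6\right) 5 = -30$)
$N = 0$ ($N = 3 \cdot 0 \left(-30\right) = 3 \cdot 0 = 0$)
$b{\left(m,w \right)} = -1$ ($b{\left(m,w \right)} = -5 - -4 = -5 + 4 = -1$)
$Z = \sqrt{6}$ ($Z = \sqrt{0 + 6} = \sqrt{6} \approx 2.4495$)
$b{\left(\frac{2}{-5} - \frac{3}{4},2 \right)} Z \left(-20\right) = - \sqrt{6} \left(-20\right) = 20 \sqrt{6}$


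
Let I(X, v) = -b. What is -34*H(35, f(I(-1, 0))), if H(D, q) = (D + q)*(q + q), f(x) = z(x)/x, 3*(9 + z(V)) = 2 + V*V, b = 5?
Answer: 0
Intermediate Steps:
I(X, v) = -5 (I(X, v) = -1*5 = -5)
z(V) = -25/3 + V²/3 (z(V) = -9 + (2 + V*V)/3 = -9 + (2 + V²)/3 = -9 + (⅔ + V²/3) = -25/3 + V²/3)
f(x) = (-25/3 + x²/3)/x
H(D, q) = 2*q*(D + q) (H(D, q) = (D + q)*(2*q) = 2*q*(D + q))
-34*H(35, f(I(-1, 0))) = -68*(⅓)*(-25 + (-5)²)/(-5)*(35 + (⅓)*(-25 + (-5)²)/(-5)) = -68*(⅓)*(-⅕)*(-25 + 25)*(35 + (⅓)*(-⅕)*(-25 + 25)) = -68*(⅓)*(-⅕)*0*(35 + (⅓)*(-⅕)*0) = -68*0*(35 + 0) = -68*0*35 = -34*0 = 0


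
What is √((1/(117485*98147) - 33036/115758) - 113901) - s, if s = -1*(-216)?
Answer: -216 + 8*I*√1797508699108593309278804376645/31780532870205 ≈ -216.0 + 337.49*I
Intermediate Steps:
s = 216
√((1/(117485*98147) - 33036/115758) - 113901) - s = √((1/(117485*98147) - 33036/115758) - 113901) - 1*216 = √(((1/117485)*(1/98147) - 33036*1/115758) - 113901) - 216 = √((1/11530800295 - 5506/19293) - 113901) - 216 = √(-63488586404977/222463730091435 - 113901) - 216 = √(-25338904809730942912/222463730091435) - 216 = 8*I*√1797508699108593309278804376645/31780532870205 - 216 = -216 + 8*I*√1797508699108593309278804376645/31780532870205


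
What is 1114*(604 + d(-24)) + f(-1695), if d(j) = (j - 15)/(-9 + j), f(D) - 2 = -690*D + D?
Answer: 20262325/11 ≈ 1.8420e+6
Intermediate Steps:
f(D) = 2 - 689*D (f(D) = 2 + (-690*D + D) = 2 - 689*D)
d(j) = (-15 + j)/(-9 + j)
1114*(604 + d(-24)) + f(-1695) = 1114*(604 + (-15 - 24)/(-9 - 24)) + (2 - 689*(-1695)) = 1114*(604 - 39/(-33)) + (2 + 1167855) = 1114*(604 - 1/33*(-39)) + 1167857 = 1114*(604 + 13/11) + 1167857 = 1114*(6657/11) + 1167857 = 7415898/11 + 1167857 = 20262325/11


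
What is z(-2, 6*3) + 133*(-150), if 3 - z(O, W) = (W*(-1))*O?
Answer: -19983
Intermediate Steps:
z(O, W) = 3 + O*W (z(O, W) = 3 - W*(-1)*O = 3 - (-W)*O = 3 - (-1)*O*W = 3 + O*W)
z(-2, 6*3) + 133*(-150) = (3 - 12*3) + 133*(-150) = (3 - 2*18) - 19950 = (3 - 36) - 19950 = -33 - 19950 = -19983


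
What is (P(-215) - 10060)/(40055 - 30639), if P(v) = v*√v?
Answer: -2515/2354 - 215*I*√215/9416 ≈ -1.0684 - 0.3348*I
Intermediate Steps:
P(v) = v^(3/2)
(P(-215) - 10060)/(40055 - 30639) = ((-215)^(3/2) - 10060)/(40055 - 30639) = (-215*I*√215 - 10060)/9416 = (-10060 - 215*I*√215)*(1/9416) = -2515/2354 - 215*I*√215/9416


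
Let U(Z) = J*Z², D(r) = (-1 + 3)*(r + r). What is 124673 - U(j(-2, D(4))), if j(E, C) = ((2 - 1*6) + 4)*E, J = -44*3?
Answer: 124673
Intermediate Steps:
J = -132
D(r) = 4*r (D(r) = 2*(2*r) = 4*r)
j(E, C) = 0 (j(E, C) = ((2 - 6) + 4)*E = (-4 + 4)*E = 0*E = 0)
U(Z) = -132*Z²
124673 - U(j(-2, D(4))) = 124673 - (-132)*0² = 124673 - (-132)*0 = 124673 - 1*0 = 124673 + 0 = 124673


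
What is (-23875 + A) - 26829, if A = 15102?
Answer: -35602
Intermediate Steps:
(-23875 + A) - 26829 = (-23875 + 15102) - 26829 = -8773 - 26829 = -35602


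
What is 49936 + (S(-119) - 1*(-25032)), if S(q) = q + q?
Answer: 74730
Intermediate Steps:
S(q) = 2*q
49936 + (S(-119) - 1*(-25032)) = 49936 + (2*(-119) - 1*(-25032)) = 49936 + (-238 + 25032) = 49936 + 24794 = 74730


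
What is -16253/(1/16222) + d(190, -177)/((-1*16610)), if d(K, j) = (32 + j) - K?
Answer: -875865783385/3322 ≈ -2.6366e+8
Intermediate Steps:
d(K, j) = 32 + j - K
-16253/(1/16222) + d(190, -177)/((-1*16610)) = -16253/(1/16222) + (32 - 177 - 1*190)/((-1*16610)) = -16253/1/16222 + (32 - 177 - 190)/(-16610) = -16253*16222 - 335*(-1/16610) = -263656166 + 67/3322 = -875865783385/3322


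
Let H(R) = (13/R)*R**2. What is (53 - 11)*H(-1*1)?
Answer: -546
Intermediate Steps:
H(R) = 13*R
(53 - 11)*H(-1*1) = (53 - 11)*(13*(-1*1)) = 42*(13*(-1)) = 42*(-13) = -546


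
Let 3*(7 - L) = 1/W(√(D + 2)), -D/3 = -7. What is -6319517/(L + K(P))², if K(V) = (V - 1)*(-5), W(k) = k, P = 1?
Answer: -3317443088184/25715041 - 27470940399*√23/51430082 ≈ -1.3157e+5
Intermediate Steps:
D = 21 (D = -3*(-7) = 21)
K(V) = 5 - 5*V (K(V) = (-1 + V)*(-5) = 5 - 5*V)
L = 7 - √23/69 (L = 7 - 1/(3*√(21 + 2)) = 7 - √23/23/3 = 7 - √23/69 ≈ 6.9305)
-6319517/(L + K(P))² = -6319517/((7 - √23/69) + (5 - 5*1))² = -6319517/((7 - √23/69) + (5 - 5))² = -6319517/((7 - √23/69) + 0)² = -6319517/(7 - √23/69)²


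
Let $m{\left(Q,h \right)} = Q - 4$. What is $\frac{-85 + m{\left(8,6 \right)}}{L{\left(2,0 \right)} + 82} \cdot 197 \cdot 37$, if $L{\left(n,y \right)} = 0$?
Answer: $- \frac{590409}{82} \approx -7200.1$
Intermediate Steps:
$m{\left(Q,h \right)} = -4 + Q$ ($m{\left(Q,h \right)} = Q - 4 = -4 + Q$)
$\frac{-85 + m{\left(8,6 \right)}}{L{\left(2,0 \right)} + 82} \cdot 197 \cdot 37 = \frac{-85 + \left(-4 + 8\right)}{0 + 82} \cdot 197 \cdot 37 = \frac{-85 + 4}{82} \cdot 197 \cdot 37 = \left(-81\right) \frac{1}{82} \cdot 197 \cdot 37 = \left(- \frac{81}{82}\right) 197 \cdot 37 = \left(- \frac{15957}{82}\right) 37 = - \frac{590409}{82}$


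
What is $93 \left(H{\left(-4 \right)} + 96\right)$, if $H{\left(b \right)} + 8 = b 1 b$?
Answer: $9672$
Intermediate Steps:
$H{\left(b \right)} = -8 + b^{2}$ ($H{\left(b \right)} = -8 + b 1 b = -8 + b b = -8 + b^{2}$)
$93 \left(H{\left(-4 \right)} + 96\right) = 93 \left(\left(-8 + \left(-4\right)^{2}\right) + 96\right) = 93 \left(\left(-8 + 16\right) + 96\right) = 93 \left(8 + 96\right) = 93 \cdot 104 = 9672$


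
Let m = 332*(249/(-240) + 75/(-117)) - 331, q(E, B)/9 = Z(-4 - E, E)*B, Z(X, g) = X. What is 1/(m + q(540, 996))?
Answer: -780/3804297331 ≈ -2.0503e-7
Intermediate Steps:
q(E, B) = 9*B*(-4 - E) (q(E, B) = 9*((-4 - E)*B) = 9*(B*(-4 - E)) = 9*B*(-4 - E))
m = -692851/780 (m = 332*(249*(-1/240) + 75*(-1/117)) - 331 = 332*(-83/80 - 25/39) - 331 = 332*(-5237/3120) - 331 = -434671/780 - 331 = -692851/780 ≈ -888.27)
1/(m + q(540, 996)) = 1/(-692851/780 - 9*996*(4 + 540)) = 1/(-692851/780 - 9*996*544) = 1/(-692851/780 - 4876416) = 1/(-3804297331/780) = -780/3804297331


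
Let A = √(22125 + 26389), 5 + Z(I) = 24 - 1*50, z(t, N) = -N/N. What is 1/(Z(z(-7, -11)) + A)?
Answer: 31/47553 + √48514/47553 ≈ 0.0052838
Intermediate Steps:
z(t, N) = -1 (z(t, N) = -1*1 = -1)
Z(I) = -31 (Z(I) = -5 + (24 - 1*50) = -5 + (24 - 50) = -5 - 26 = -31)
A = √48514 ≈ 220.26
1/(Z(z(-7, -11)) + A) = 1/(-31 + √48514)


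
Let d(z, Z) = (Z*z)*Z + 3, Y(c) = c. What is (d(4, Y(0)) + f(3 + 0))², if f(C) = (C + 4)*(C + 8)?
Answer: 6400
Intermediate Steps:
f(C) = (4 + C)*(8 + C)
d(z, Z) = 3 + z*Z² (d(z, Z) = z*Z² + 3 = 3 + z*Z²)
(d(4, Y(0)) + f(3 + 0))² = ((3 + 4*0²) + (32 + (3 + 0)² + 12*(3 + 0)))² = ((3 + 4*0) + (32 + 3² + 12*3))² = ((3 + 0) + (32 + 9 + 36))² = (3 + 77)² = 80² = 6400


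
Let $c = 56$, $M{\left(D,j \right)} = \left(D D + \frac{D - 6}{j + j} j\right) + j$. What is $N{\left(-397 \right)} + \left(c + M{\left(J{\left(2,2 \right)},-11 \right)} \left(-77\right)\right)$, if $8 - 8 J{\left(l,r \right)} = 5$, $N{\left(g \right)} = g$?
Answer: $\frac{45551}{64} \approx 711.73$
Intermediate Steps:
$J{\left(l,r \right)} = \frac{3}{8}$ ($J{\left(l,r \right)} = 1 - \frac{5}{8} = \frac{3}{8}$)
$M{\left(D,j \right)} = -3 + j + D^{2} + \frac{D}{2}$ ($M{\left(D,j \right)} = \left(D^{2} + \frac{-6 + D}{2 j} j\right) + j = \left(D^{2} + \left(-3 + \frac{D}{2}\right)\right) + j = \left(-3 + D^{2} + \frac{D}{2}\right) + j = -3 + j + D^{2} + \frac{D}{2}$)
$N{\left(-397 \right)} + \left(c + M{\left(J{\left(2,2 \right)},-11 \right)} \left(-77\right)\right) = -397 + \left(56 + \left(-3 - 11 + \left(\frac{3}{8}\right)^{2} + \frac{1}{2} \cdot \frac{3}{8}\right) \left(-77\right)\right) = -397 + \left(56 + \left(-3 - 11 + \frac{9}{64} + \frac{3}{16}\right) \left(-77\right)\right) = -397 + \left(56 - - \frac{67375}{64}\right) = -397 + \left(56 + \frac{67375}{64}\right) = -397 + \frac{70959}{64} = \frac{45551}{64}$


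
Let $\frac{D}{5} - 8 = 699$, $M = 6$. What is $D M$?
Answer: $21210$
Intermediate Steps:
$D = 3535$ ($D = 40 + 5 \cdot 699 = 40 + 3495 = 3535$)
$D M = 3535 \cdot 6 = 21210$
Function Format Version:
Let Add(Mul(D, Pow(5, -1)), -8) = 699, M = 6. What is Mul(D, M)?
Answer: 21210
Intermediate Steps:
D = 3535 (D = Add(40, Mul(5, 699)) = Add(40, 3495) = 3535)
Mul(D, M) = Mul(3535, 6) = 21210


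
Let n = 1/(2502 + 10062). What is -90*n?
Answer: -5/698 ≈ -0.0071633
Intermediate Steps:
n = 1/12564 ≈ 7.9592e-5
-90*n = -90*1/12564 = -5/698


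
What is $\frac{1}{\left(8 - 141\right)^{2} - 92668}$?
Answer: $- \frac{1}{74979} \approx -1.3337 \cdot 10^{-5}$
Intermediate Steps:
$\frac{1}{\left(8 - 141\right)^{2} - 92668} = \frac{1}{\left(-133\right)^{2} - 92668} = \frac{1}{17689 - 92668} = \frac{1}{-74979} = - \frac{1}{74979}$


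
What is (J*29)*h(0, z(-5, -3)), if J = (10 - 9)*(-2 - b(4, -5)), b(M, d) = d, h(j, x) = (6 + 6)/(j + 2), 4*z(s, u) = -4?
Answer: 522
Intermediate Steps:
z(s, u) = -1 (z(s, u) = (¼)*(-4) = -1)
h(j, x) = 12/(2 + j)
J = 3 (J = (10 - 9)*(-2 - 1*(-5)) = 1*(-2 + 5) = 1*3 = 3)
(J*29)*h(0, z(-5, -3)) = (3*29)*(12/(2 + 0)) = 87*(12/2) = 87*(12*(½)) = 87*6 = 522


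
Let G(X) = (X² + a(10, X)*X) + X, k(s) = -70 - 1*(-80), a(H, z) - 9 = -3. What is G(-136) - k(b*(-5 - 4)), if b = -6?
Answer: 17534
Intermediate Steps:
a(H, z) = 6 (a(H, z) = 9 - 3 = 6)
k(s) = 10 (k(s) = -70 + 80 = 10)
G(X) = X² + 7*X (G(X) = (X² + 6*X) + X = X² + 7*X)
G(-136) - k(b*(-5 - 4)) = -136*(7 - 136) - 1*10 = -136*(-129) - 10 = 17544 - 10 = 17534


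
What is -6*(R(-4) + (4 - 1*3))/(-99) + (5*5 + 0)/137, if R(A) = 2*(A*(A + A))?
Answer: 18635/4521 ≈ 4.1219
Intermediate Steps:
R(A) = 4*A² (R(A) = 2*(A*(2*A)) = 2*(2*A²) = 4*A²)
-6*(R(-4) + (4 - 1*3))/(-99) + (5*5 + 0)/137 = -6*(4*(-4)² + (4 - 1*3))/(-99) + (5*5 + 0)/137 = -6*(4*16 + (4 - 3))*(-1/99) + (25 + 0)*(1/137) = -6*(64 + 1)*(-1/99) + 25*(1/137) = -6*65*(-1/99) + 25/137 = -390*(-1/99) + 25/137 = 130/33 + 25/137 = 18635/4521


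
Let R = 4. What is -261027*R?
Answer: -1044108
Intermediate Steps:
-261027*R = -261027*4 = -1044108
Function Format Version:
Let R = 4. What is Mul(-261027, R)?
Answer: -1044108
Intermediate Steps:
Mul(-261027, R) = Mul(-261027, 4) = -1044108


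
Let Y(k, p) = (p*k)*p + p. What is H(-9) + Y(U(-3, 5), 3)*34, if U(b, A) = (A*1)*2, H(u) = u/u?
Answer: 3163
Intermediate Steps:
H(u) = 1
U(b, A) = 2*A (U(b, A) = A*2 = 2*A)
Y(k, p) = p + k*p² (Y(k, p) = (k*p)*p + p = k*p² + p = p + k*p²)
H(-9) + Y(U(-3, 5), 3)*34 = 1 + (3*(1 + (2*5)*3))*34 = 1 + (3*(1 + 10*3))*34 = 1 + (3*(1 + 30))*34 = 1 + (3*31)*34 = 1 + 93*34 = 1 + 3162 = 3163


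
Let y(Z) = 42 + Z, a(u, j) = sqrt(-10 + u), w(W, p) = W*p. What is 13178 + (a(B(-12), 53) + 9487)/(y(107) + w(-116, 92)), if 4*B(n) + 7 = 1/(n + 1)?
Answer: 138662607/10523 - I*sqrt(5698)/231506 ≈ 13177.0 - 0.00032606*I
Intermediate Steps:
B(n) = -7/4 + 1/(4*(1 + n)) (B(n) = -7/4 + 1/(4*(n + 1)) = -7/4 + 1/(4*(1 + n)))
13178 + (a(B(-12), 53) + 9487)/(y(107) + w(-116, 92)) = 13178 + (sqrt(-10 + (-6 - 7*(-12))/(4*(1 - 12))) + 9487)/((42 + 107) - 116*92) = 13178 + (sqrt(-10 + (1/4)*(-6 + 84)/(-11)) + 9487)/(149 - 10672) = 13178 + (sqrt(-10 + (1/4)*(-1/11)*78) + 9487)/(-10523) = 13178 + (sqrt(-10 - 39/22) + 9487)*(-1/10523) = 13178 + (sqrt(-259/22) + 9487)*(-1/10523) = 13178 + (I*sqrt(5698)/22 + 9487)*(-1/10523) = 13178 + (9487 + I*sqrt(5698)/22)*(-1/10523) = 13178 + (-9487/10523 - I*sqrt(5698)/231506) = 138662607/10523 - I*sqrt(5698)/231506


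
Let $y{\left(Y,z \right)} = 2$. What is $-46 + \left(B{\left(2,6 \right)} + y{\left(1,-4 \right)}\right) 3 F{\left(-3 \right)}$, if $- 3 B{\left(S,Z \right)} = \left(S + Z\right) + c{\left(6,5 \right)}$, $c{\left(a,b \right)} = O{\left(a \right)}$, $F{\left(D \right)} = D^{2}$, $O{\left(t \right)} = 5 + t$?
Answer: $-163$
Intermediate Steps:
$c{\left(a,b \right)} = 5 + a$
$B{\left(S,Z \right)} = - \frac{11}{3} - \frac{S}{3} - \frac{Z}{3}$ ($B{\left(S,Z \right)} = - \frac{\left(S + Z\right) + \left(5 + 6\right)}{3} = - \frac{\left(S + Z\right) + 11}{3} = - \frac{11 + S + Z}{3} = - \frac{11}{3} - \frac{S}{3} - \frac{Z}{3}$)
$-46 + \left(B{\left(2,6 \right)} + y{\left(1,-4 \right)}\right) 3 F{\left(-3 \right)} = -46 + \left(\left(- \frac{11}{3} - \frac{2}{3} - 2\right) + 2\right) 3 \left(-3\right)^{2} = -46 + \left(\left(- \frac{11}{3} - \frac{2}{3} - 2\right) + 2\right) 3 \cdot 9 = -46 + \left(- \frac{19}{3} + 2\right) 3 \cdot 9 = -46 + \left(- \frac{13}{3}\right) 3 \cdot 9 = -46 - 117 = -163$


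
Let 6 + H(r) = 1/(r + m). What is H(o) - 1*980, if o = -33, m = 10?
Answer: -22679/23 ≈ -986.04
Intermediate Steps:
H(r) = -6 + 1/(10 + r) (H(r) = -6 + 1/(r + 10) = -6 + 1/(10 + r))
H(o) - 1*980 = (-59 - 6*(-33))/(10 - 33) - 1*980 = (-59 + 198)/(-23) - 980 = -1/23*139 - 980 = -139/23 - 980 = -22679/23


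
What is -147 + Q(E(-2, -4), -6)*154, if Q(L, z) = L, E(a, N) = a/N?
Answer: -70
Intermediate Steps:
-147 + Q(E(-2, -4), -6)*154 = -147 - 2/(-4)*154 = -147 - 2*(-¼)*154 = -147 + (½)*154 = -147 + 77 = -70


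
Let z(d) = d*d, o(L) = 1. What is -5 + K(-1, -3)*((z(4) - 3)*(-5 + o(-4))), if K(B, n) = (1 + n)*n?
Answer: -317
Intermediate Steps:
z(d) = d**2
K(B, n) = n*(1 + n)
-5 + K(-1, -3)*((z(4) - 3)*(-5 + o(-4))) = -5 + (-3*(1 - 3))*((4**2 - 3)*(-5 + 1)) = -5 + (-3*(-2))*((16 - 3)*(-4)) = -5 + 6*(13*(-4)) = -5 + 6*(-52) = -5 - 312 = -317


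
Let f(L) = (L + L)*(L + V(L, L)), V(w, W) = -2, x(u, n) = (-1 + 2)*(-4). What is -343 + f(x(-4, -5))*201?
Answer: 9305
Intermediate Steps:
x(u, n) = -4 (x(u, n) = 1*(-4) = -4)
f(L) = 2*L*(-2 + L) (f(L) = (L + L)*(L - 2) = (2*L)*(-2 + L) = 2*L*(-2 + L))
-343 + f(x(-4, -5))*201 = -343 + (2*(-4)*(-2 - 4))*201 = -343 + (2*(-4)*(-6))*201 = -343 + 48*201 = -343 + 9648 = 9305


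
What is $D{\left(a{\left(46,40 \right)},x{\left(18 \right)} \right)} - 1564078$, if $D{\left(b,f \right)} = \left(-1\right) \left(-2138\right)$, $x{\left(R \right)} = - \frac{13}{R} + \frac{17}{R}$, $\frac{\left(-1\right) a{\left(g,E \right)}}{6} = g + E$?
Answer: $-1561940$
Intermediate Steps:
$a{\left(g,E \right)} = - 6 E - 6 g$ ($a{\left(g,E \right)} = - 6 \left(g + E\right) = - 6 \left(E + g\right) = - 6 E - 6 g$)
$x{\left(R \right)} = \frac{4}{R}$
$D{\left(b,f \right)} = 2138$
$D{\left(a{\left(46,40 \right)},x{\left(18 \right)} \right)} - 1564078 = 2138 - 1564078 = -1561940$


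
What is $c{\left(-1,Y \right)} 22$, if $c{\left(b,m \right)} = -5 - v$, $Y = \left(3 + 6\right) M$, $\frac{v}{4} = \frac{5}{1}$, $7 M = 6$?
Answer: $-550$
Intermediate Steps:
$M = \frac{6}{7}$ ($M = \frac{1}{7} \cdot 6 = \frac{6}{7} \approx 0.85714$)
$v = 20$ ($v = 4 \cdot \frac{5}{1} = 4 \cdot 5 \cdot 1 = 4 \cdot 5 = 20$)
$Y = \frac{54}{7}$ ($Y = \left(3 + 6\right) \frac{6}{7} = 9 \cdot \frac{6}{7} = \frac{54}{7} \approx 7.7143$)
$c{\left(b,m \right)} = -25$ ($c{\left(b,m \right)} = -5 - 20 = -25$)
$c{\left(-1,Y \right)} 22 = \left(-25\right) 22 = -550$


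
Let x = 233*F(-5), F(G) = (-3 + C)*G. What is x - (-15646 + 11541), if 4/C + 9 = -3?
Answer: 23965/3 ≈ 7988.3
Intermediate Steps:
C = -⅓ (C = 4/(-9 - 3) = 4/(-12) = 4*(-1/12) = -⅓ ≈ -0.33333)
F(G) = -10*G/3 (F(G) = (-3 - ⅓)*G = -10*G/3)
x = 11650/3 (x = 233*(-10/3*(-5)) = 233*(50/3) = 11650/3 ≈ 3883.3)
x - (-15646 + 11541) = 11650/3 - (-15646 + 11541) = 11650/3 - 1*(-4105) = 11650/3 + 4105 = 23965/3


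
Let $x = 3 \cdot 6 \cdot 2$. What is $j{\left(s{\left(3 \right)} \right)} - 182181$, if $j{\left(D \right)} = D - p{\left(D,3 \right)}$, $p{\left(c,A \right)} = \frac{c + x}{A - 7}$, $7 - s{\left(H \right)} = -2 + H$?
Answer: $- \frac{364329}{2} \approx -1.8216 \cdot 10^{5}$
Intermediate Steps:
$s{\left(H \right)} = 9 - H$ ($s{\left(H \right)} = 7 - \left(-2 + H\right) = 9 - H$)
$x = 36$ ($x = 18 \cdot 2 = 36$)
$p{\left(c,A \right)} = \frac{36 + c}{-7 + A}$ ($p{\left(c,A \right)} = \frac{c + 36}{A - 7} = \frac{36 + c}{-7 + A}$)
$j{\left(D \right)} = 9 + \frac{5 D}{4}$ ($j{\left(D \right)} = D - \frac{36 + D}{-7 + 3} = D - \frac{36 + D}{-4} = D - - \frac{36 + D}{4} = D - \left(-9 - \frac{D}{4}\right) = D + \left(9 + \frac{D}{4}\right) = 9 + \frac{5 D}{4}$)
$j{\left(s{\left(3 \right)} \right)} - 182181 = \left(9 + \frac{5 \left(9 - 3\right)}{4}\right) - 182181 = \left(9 + \frac{5}{4} \cdot 6\right) - 182181 = \left(9 + \frac{15}{2}\right) - 182181 = \frac{33}{2} - 182181 = - \frac{364329}{2}$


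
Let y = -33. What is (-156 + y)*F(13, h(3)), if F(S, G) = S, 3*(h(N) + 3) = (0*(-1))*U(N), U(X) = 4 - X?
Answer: -2457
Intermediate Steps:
h(N) = -3 (h(N) = -3 + ((0*(-1))*(4 - N))/3 = -3 + (0*(4 - N))/3 = -3 + (⅓)*0 = -3 + 0 = -3)
(-156 + y)*F(13, h(3)) = (-156 - 33)*13 = -189*13 = -2457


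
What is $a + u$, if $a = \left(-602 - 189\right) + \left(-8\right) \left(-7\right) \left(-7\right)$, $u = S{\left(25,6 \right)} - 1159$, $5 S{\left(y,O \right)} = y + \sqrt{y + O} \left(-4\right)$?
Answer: $-2337 - \frac{4 \sqrt{31}}{5} \approx -2341.5$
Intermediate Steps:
$S{\left(y,O \right)} = - \frac{4 \sqrt{O + y}}{5} + \frac{y}{5}$ ($S{\left(y,O \right)} = \frac{y + \sqrt{y + O} \left(-4\right)}{5} = \frac{y + \sqrt{O + y} \left(-4\right)}{5} = \frac{y - 4 \sqrt{O + y}}{5} = - \frac{4 \sqrt{O + y}}{5} + \frac{y}{5}$)
$u = -1154 - \frac{4 \sqrt{31}}{5}$ ($u = \left(- \frac{4 \sqrt{6 + 25}}{5} + \frac{1}{5} \cdot 25\right) - 1159 = \left(- \frac{4 \sqrt{31}}{5} + 5\right) - 1159 = \left(5 - \frac{4 \sqrt{31}}{5}\right) - 1159 = -1154 - \frac{4 \sqrt{31}}{5} \approx -1158.5$)
$a = -1183$ ($a = -791 + 56 \left(-7\right) = -791 - 392 = -1183$)
$a + u = -1183 - \left(1154 + \frac{4 \sqrt{31}}{5}\right) = -2337 - \frac{4 \sqrt{31}}{5}$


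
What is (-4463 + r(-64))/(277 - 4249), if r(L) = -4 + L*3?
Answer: 1553/1324 ≈ 1.1730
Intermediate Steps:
r(L) = -4 + 3*L
(-4463 + r(-64))/(277 - 4249) = (-4463 + (-4 + 3*(-64)))/(277 - 4249) = (-4463 + (-4 - 192))/(-3972) = (-4463 - 196)*(-1/3972) = -4659*(-1/3972) = 1553/1324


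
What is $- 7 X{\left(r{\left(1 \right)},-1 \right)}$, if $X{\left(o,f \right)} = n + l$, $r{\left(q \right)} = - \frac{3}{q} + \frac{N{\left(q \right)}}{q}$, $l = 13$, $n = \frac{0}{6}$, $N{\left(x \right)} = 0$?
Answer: $-91$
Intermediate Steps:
$n = 0$ ($n = 0 \cdot \frac{1}{6} = 0$)
$r{\left(q \right)} = - \frac{3}{q}$ ($r{\left(q \right)} = - \frac{3}{q} + \frac{0}{q} = - \frac{3}{q} + 0 = - \frac{3}{q}$)
$X{\left(o,f \right)} = 13$ ($X{\left(o,f \right)} = 0 + 13 = 13$)
$- 7 X{\left(r{\left(1 \right)},-1 \right)} = \left(-7\right) 13 = -91$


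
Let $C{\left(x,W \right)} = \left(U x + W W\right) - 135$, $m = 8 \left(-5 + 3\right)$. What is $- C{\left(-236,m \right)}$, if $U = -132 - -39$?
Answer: $-22069$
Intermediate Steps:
$U = -93$ ($U = -132 + 39 = -93$)
$m = -16$ ($m = 8 \left(-2\right) = -16$)
$C{\left(x,W \right)} = -135 + W^{2} - 93 x$ ($C{\left(x,W \right)} = \left(- 93 x + W W\right) - 135 = \left(- 93 x + W^{2}\right) - 135 = \left(W^{2} - 93 x\right) - 135 = -135 + W^{2} - 93 x$)
$- C{\left(-236,m \right)} = - (-135 + \left(-16\right)^{2} - -21948) = - (-135 + 256 + 21948) = \left(-1\right) 22069 = -22069$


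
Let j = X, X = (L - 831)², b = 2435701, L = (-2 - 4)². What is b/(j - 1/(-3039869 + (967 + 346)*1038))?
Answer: 4084609684475/1059890124376 ≈ 3.8538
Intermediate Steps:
L = 36 (L = (-6)² = 36)
X = 632025 (X = (36 - 831)² = (-795)² = 632025)
j = 632025
b/(j - 1/(-3039869 + (967 + 346)*1038)) = 2435701/(632025 - 1/(-3039869 + (967 + 346)*1038)) = 2435701/(632025 - 1/(-3039869 + 1313*1038)) = 2435701/(632025 - 1/(-3039869 + 1362894)) = 2435701/(632025 - 1/(-1676975)) = 2435701/(632025 - 1*(-1/1676975)) = 2435701/(632025 + 1/1676975) = 2435701/(1059890124376/1676975) = 2435701*(1676975/1059890124376) = 4084609684475/1059890124376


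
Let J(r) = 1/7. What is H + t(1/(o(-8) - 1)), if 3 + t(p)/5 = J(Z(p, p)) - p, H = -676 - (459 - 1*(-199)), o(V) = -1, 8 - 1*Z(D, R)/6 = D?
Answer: -18841/14 ≈ -1345.8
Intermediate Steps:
Z(D, R) = 48 - 6*D
H = -1334 (H = -676 - (459 + 199) = -676 - 1*658 = -676 - 658 = -1334)
J(r) = ⅐
t(p) = -100/7 - 5*p (t(p) = -15 + 5*(⅐ - p) = -15 + (5/7 - 5*p) = -100/7 - 5*p)
H + t(1/(o(-8) - 1)) = -1334 + (-100/7 - 5/(-1 - 1)) = -1334 + (-100/7 - 5/(-2)) = -1334 + (-100/7 - 5*(-½)) = -1334 + (-100/7 + 5/2) = -1334 - 165/14 = -18841/14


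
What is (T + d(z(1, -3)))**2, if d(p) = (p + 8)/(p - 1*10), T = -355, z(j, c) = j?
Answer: 126736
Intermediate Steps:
d(p) = (8 + p)/(-10 + p) (d(p) = (8 + p)/(p - 10) = (8 + p)/(-10 + p))
(T + d(z(1, -3)))**2 = (-355 + (8 + 1)/(-10 + 1))**2 = (-355 + 9/(-9))**2 = (-355 - 1/9*9)**2 = (-355 - 1)**2 = (-356)**2 = 126736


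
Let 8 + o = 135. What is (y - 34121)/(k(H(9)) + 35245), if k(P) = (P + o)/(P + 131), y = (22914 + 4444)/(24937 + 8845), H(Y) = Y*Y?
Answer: -10181726332/10517670989 ≈ -0.96806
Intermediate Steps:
H(Y) = Y²
o = 127 (o = -8 + 135 = 127)
y = 13679/16891 (y = 27358/33782 = 27358*(1/33782) = 13679/16891 ≈ 0.80984)
k(P) = (127 + P)/(131 + P) (k(P) = (P + 127)/(P + 131) = (127 + P)/(131 + P))
(y - 34121)/(k(H(9)) + 35245) = (13679/16891 - 34121)/((127 + 9²)/(131 + 9²) + 35245) = -576324132/(16891*((127 + 81)/(131 + 81) + 35245)) = -576324132/(16891*(208/212 + 35245)) = -576324132/(16891*((1/212)*208 + 35245)) = -576324132/(16891*(52/53 + 35245)) = -576324132/(16891*1868037/53) = -576324132/16891*53/1868037 = -10181726332/10517670989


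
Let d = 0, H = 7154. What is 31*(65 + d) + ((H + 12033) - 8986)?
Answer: 12216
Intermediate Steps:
31*(65 + d) + ((H + 12033) - 8986) = 31*(65 + 0) + ((7154 + 12033) - 8986) = 31*65 + (19187 - 8986) = 2015 + 10201 = 12216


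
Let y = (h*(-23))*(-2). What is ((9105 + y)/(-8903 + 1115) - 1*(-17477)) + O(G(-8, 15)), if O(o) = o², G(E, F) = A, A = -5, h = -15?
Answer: 4130217/236 ≈ 17501.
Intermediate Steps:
y = -690 (y = -15*(-23)*(-2) = 345*(-2) = -690)
G(E, F) = -5
((9105 + y)/(-8903 + 1115) - 1*(-17477)) + O(G(-8, 15)) = ((9105 - 690)/(-8903 + 1115) - 1*(-17477)) + (-5)² = (8415/(-7788) + 17477) + 25 = (8415*(-1/7788) + 17477) + 25 = (-255/236 + 17477) + 25 = 4124317/236 + 25 = 4130217/236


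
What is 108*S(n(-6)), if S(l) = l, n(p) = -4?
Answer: -432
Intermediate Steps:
108*S(n(-6)) = 108*(-4) = -432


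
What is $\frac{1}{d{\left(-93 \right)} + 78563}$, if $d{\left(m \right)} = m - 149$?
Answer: $\frac{1}{78321} \approx 1.2768 \cdot 10^{-5}$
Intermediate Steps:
$d{\left(m \right)} = -149 + m$ ($d{\left(m \right)} = m - 149 = -149 + m$)
$\frac{1}{d{\left(-93 \right)} + 78563} = \frac{1}{\left(-149 - 93\right) + 78563} = \frac{1}{-242 + 78563} = \frac{1}{78321}$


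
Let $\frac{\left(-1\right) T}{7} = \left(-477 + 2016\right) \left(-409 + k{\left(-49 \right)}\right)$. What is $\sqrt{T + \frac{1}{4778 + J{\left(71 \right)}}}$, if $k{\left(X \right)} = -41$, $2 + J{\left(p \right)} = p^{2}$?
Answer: $\frac{\sqrt{467204218658467}}{9817} \approx 2201.8$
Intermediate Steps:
$J{\left(p \right)} = -2 + p^{2}$
$T = 4847850$ ($T = - 7 \left(-477 + 2016\right) \left(-409 - 41\right) = - 7 \cdot 1539 \left(-450\right) = \left(-7\right) \left(-692550\right) = 4847850$)
$\sqrt{T + \frac{1}{4778 + J{\left(71 \right)}}} = \sqrt{4847850 + \frac{1}{4778 - \left(2 - 71^{2}\right)}} = \sqrt{4847850 + \frac{1}{4778 + \left(-2 + 5041\right)}} = \sqrt{4847850 + \frac{1}{4778 + 5039}} = \sqrt{4847850 + \frac{1}{9817}} = \sqrt{\frac{47591343451}{9817}} = \frac{\sqrt{467204218658467}}{9817}$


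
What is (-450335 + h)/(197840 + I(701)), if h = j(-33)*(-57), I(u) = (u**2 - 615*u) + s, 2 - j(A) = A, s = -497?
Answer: -452330/257629 ≈ -1.7557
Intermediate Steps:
j(A) = 2 - A
I(u) = -497 + u**2 - 615*u (I(u) = (u**2 - 615*u) - 497 = -497 + u**2 - 615*u)
h = -1995 (h = (2 - 1*(-33))*(-57) = (2 + 33)*(-57) = 35*(-57) = -1995)
(-450335 + h)/(197840 + I(701)) = (-450335 - 1995)/(197840 + (-497 + 701**2 - 615*701)) = -452330/(197840 + (-497 + 491401 - 431115)) = -452330/(197840 + 59789) = -452330/257629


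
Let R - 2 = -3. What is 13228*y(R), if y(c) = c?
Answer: -13228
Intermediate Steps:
R = -1 (R = 2 - 3 = -1)
13228*y(R) = 13228*(-1) = -13228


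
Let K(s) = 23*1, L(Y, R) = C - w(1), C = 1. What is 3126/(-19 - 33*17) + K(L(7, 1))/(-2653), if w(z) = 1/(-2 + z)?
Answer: -4153309/769370 ≈ -5.3983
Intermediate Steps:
L(Y, R) = 2 (L(Y, R) = 1 - 1/(-2 + 1) = 1 - 1/(-1) = 1 - 1*(-1) = 1 + 1 = 2)
K(s) = 23
3126/(-19 - 33*17) + K(L(7, 1))/(-2653) = 3126/(-19 - 33*17) + 23/(-2653) = 3126/(-19 - 561) + 23*(-1/2653) = 3126/(-580) - 23/2653 = 3126*(-1/580) - 23/2653 = -1563/290 - 23/2653 = -4153309/769370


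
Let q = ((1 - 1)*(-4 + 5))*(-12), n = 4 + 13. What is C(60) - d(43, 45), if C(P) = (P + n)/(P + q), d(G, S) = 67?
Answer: -3943/60 ≈ -65.717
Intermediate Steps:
n = 17
q = 0 (q = (0*1)*(-12) = 0*(-12) = 0)
C(P) = (17 + P)/P (C(P) = (P + 17)/(P + 0) = (17 + P)/P)
C(60) - d(43, 45) = (17 + 60)/60 - 1*67 = (1/60)*77 - 67 = 77/60 - 67 = -3943/60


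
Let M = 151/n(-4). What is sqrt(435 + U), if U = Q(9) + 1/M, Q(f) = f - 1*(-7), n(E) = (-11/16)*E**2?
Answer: sqrt(10281590)/151 ≈ 21.235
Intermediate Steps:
n(E) = -11*E**2/16 (n(E) = (-11*1/16)*E**2 = -11*E**2/16)
M = -151/11 (M = 151/((-11/16*(-4)**2)) = 151/((-11/16*16)) = 151/(-11) = 151*(-1/11) = -151/11 ≈ -13.727)
Q(f) = 7 + f (Q(f) = f + 7 = 7 + f)
U = 2405/151 (U = (7 + 9) + 1/(-151/11) = 16 - 11/151 = 2405/151 ≈ 15.927)
sqrt(435 + U) = sqrt(435 + 2405/151) = sqrt(68090/151) = sqrt(10281590)/151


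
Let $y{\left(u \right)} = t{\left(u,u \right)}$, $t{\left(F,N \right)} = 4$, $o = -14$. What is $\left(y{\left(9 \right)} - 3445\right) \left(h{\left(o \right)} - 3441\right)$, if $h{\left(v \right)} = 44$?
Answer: $11689077$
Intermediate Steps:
$y{\left(u \right)} = 4$
$\left(y{\left(9 \right)} - 3445\right) \left(h{\left(o \right)} - 3441\right) = \left(4 - 3445\right) \left(44 - 3441\right) = \left(-3441\right) \left(-3397\right) = 11689077$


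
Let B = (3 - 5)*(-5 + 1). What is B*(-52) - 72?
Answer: -488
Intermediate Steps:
B = 8 (B = -2*(-4) = 8)
B*(-52) - 72 = 8*(-52) - 72 = -416 - 72 = -488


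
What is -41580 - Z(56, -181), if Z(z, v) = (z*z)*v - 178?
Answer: 526214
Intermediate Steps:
Z(z, v) = -178 + v*z² (Z(z, v) = z²*v - 178 = v*z² - 178 = -178 + v*z²)
-41580 - Z(56, -181) = -41580 - (-178 - 181*56²) = -41580 - (-178 - 181*3136) = -41580 - (-178 - 567616) = -41580 - 1*(-567794) = -41580 + 567794 = 526214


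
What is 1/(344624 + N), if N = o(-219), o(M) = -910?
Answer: 1/343714 ≈ 2.9094e-6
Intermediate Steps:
N = -910
1/(344624 + N) = 1/(344624 - 910) = 1/343714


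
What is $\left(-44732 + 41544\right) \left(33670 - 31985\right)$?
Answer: $-5371780$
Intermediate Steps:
$\left(-44732 + 41544\right) \left(33670 - 31985\right) = - 3188 \left(33670 - 31985\right) = \left(-3188\right) 1685 = -5371780$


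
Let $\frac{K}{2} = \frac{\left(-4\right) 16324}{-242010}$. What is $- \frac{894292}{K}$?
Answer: $- \frac{3864778695}{2332} \approx -1.6573 \cdot 10^{6}$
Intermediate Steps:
$K = \frac{65296}{121005}$ ($K = 2 \frac{\left(-4\right) 16324}{-242010} = 2 \left(\left(-65296\right) \left(- \frac{1}{242010}\right)\right) = 2 \cdot \frac{32648}{121005} = \frac{65296}{121005} \approx 0.53961$)
$- \frac{894292}{K} = - \frac{894292}{\frac{65296}{121005}} = \left(-894292\right) \frac{121005}{65296} = - \frac{3864778695}{2332}$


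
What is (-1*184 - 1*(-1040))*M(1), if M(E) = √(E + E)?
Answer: 856*√2 ≈ 1210.6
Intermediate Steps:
M(E) = √2*√E (M(E) = √(2*E) = √2*√E)
(-1*184 - 1*(-1040))*M(1) = (-1*184 - 1*(-1040))*(√2*√1) = (-184 + 1040)*(√2*1) = 856*√2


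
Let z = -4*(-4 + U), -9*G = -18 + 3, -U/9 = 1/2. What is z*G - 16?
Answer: 122/3 ≈ 40.667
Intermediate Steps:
U = -9/2 ≈ -4.5000
G = 5/3 (G = -(-18 + 3)/9 = -⅑*(-15) = 5/3 ≈ 1.6667)
z = 34 (z = -4*(-4 - 9/2) = -4*(-17/2) = 34)
z*G - 16 = 34*(5/3) - 16 = 170/3 - 16 = 122/3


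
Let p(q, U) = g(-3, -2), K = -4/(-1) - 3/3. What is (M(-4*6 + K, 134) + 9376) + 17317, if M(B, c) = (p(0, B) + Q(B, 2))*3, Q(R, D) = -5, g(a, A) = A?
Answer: 26672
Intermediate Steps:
K = 3 (K = -4*(-1) - 3*⅓ = 4 - 1 = 3)
p(q, U) = -2
M(B, c) = -21 (M(B, c) = (-2 - 5)*3 = -7*3 = -21)
(M(-4*6 + K, 134) + 9376) + 17317 = (-21 + 9376) + 17317 = 9355 + 17317 = 26672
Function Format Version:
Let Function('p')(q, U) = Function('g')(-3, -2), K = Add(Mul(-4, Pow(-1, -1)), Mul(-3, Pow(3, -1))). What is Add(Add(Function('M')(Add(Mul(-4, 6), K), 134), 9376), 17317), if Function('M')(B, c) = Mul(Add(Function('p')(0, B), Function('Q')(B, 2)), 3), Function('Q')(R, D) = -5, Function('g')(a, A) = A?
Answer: 26672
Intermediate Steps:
K = 3 (K = Add(Mul(-4, -1), Mul(-3, Rational(1, 3))) = Add(4, -1) = 3)
Function('p')(q, U) = -2
Function('M')(B, c) = -21 (Function('M')(B, c) = Mul(Add(-2, -5), 3) = Mul(-7, 3) = -21)
Add(Add(Function('M')(Add(Mul(-4, 6), K), 134), 9376), 17317) = Add(Add(-21, 9376), 17317) = Add(9355, 17317) = 26672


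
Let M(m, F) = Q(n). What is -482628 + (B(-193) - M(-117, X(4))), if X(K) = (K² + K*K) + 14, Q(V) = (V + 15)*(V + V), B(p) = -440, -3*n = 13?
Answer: -4346780/9 ≈ -4.8298e+5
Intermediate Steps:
n = -13/3 (n = -⅓*13 = -13/3 ≈ -4.3333)
Q(V) = 2*V*(15 + V) (Q(V) = (15 + V)*(2*V) = 2*V*(15 + V))
X(K) = 14 + 2*K² (X(K) = (K² + K²) + 14 = 2*K² + 14 = 14 + 2*K²)
M(m, F) = -832/9 (M(m, F) = 2*(-13/3)*(15 - 13/3) = 2*(-13/3)*(32/3) = -832/9)
-482628 + (B(-193) - M(-117, X(4))) = -482628 + (-440 - 1*(-832/9)) = -482628 + (-440 + 832/9) = -482628 - 3128/9 = -4346780/9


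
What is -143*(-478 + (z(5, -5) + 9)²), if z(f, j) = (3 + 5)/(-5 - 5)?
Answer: 1468467/25 ≈ 58739.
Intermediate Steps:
z(f, j) = -⅘ (z(f, j) = 8/(-10) = 8*(-⅒) = -⅘)
-143*(-478 + (z(5, -5) + 9)²) = -143*(-478 + (-⅘ + 9)²) = -143*(-478 + (41/5)²) = -143*(-478 + 1681/25) = -143*(-10269/25) = 1468467/25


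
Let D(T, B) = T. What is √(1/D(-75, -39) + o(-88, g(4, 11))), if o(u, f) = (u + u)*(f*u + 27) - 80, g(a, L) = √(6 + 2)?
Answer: √(-1087203 + 6969600*√2)/15 ≈ 197.42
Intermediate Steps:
g(a, L) = 2*√2 (g(a, L) = √8 = 2*√2)
o(u, f) = -80 + 2*u*(27 + f*u) (o(u, f) = (2*u)*(27 + f*u) - 80 = 2*u*(27 + f*u) - 80 = -80 + 2*u*(27 + f*u))
√(1/D(-75, -39) + o(-88, g(4, 11))) = √(1/(-75) + (-80 + 54*(-88) + 2*(2*√2)*(-88)²)) = √(-1/75 + (-80 - 4752 + 2*(2*√2)*7744)) = √(-1/75 + (-80 - 4752 + 30976*√2)) = √(-1/75 + (-4832 + 30976*√2)) = √(-362401/75 + 30976*√2)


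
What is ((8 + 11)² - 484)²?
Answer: 15129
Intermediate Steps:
((8 + 11)² - 484)² = (19² - 484)² = (361 - 484)² = (-123)² = 15129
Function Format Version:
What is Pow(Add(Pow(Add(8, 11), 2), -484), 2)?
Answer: 15129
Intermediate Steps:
Pow(Add(Pow(Add(8, 11), 2), -484), 2) = Pow(Add(Pow(19, 2), -484), 2) = Pow(Add(361, -484), 2) = Pow(-123, 2) = 15129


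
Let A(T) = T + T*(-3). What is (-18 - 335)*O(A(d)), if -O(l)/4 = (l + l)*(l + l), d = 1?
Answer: 22592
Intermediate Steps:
A(T) = -2*T (A(T) = T - 3*T = -2*T)
O(l) = -16*l² (O(l) = -4*(l + l)*(l + l) = -4*2*l*2*l = -16*l²)
(-18 - 335)*O(A(d)) = (-18 - 335)*(-16*(-2*1)²) = -(-5648)*(-2)² = -(-5648)*4 = -353*(-64) = 22592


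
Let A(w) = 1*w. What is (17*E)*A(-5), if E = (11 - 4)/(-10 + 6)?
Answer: 595/4 ≈ 148.75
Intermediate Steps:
A(w) = w
E = -7/4 (E = 7/(-4) = 7*(-1/4) = -7/4 ≈ -1.7500)
(17*E)*A(-5) = (17*(-7/4))*(-5) = -119/4*(-5) = 595/4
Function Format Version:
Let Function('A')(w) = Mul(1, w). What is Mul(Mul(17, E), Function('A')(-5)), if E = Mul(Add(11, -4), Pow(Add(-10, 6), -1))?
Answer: Rational(595, 4) ≈ 148.75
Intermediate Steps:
Function('A')(w) = w
E = Rational(-7, 4) (E = Mul(7, Pow(-4, -1)) = Mul(7, Rational(-1, 4)) = Rational(-7, 4) ≈ -1.7500)
Mul(Mul(17, E), Function('A')(-5)) = Mul(Mul(17, Rational(-7, 4)), -5) = Mul(Rational(-119, 4), -5) = Rational(595, 4)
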